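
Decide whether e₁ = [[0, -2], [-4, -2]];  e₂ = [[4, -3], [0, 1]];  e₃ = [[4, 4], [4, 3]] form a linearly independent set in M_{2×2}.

linearly independent

Write each element as a coordinate vector in ℝ⁴ using {E₁₁, E₁₂, E₂₁, E₂₂}.
Place the vectors as rows of a 3×4 matrix and reduce to echelon form.
The reduction yields 3 nonzero rows, so the rank is 3.
Since rank = 3 (the number of vectors), the set is linearly independent.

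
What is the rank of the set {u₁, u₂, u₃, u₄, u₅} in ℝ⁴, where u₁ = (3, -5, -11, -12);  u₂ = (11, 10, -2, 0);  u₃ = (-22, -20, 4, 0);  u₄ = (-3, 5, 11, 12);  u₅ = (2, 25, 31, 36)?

2

Form the matrix with u₁, u₂, u₃, u₄, u₅ as columns and reduce.
Reduction leaves 2 leading entries, giving rank 2.
(With 5 elements in a 4-dimensional space the rank is at most 4.)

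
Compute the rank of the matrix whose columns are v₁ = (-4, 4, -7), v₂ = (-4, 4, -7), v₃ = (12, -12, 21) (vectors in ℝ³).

Put the 3×3 matrix [v₁|v₂|v₃] into echelon form.
Exactly 1 pivot survives; hence the rank is 1.

1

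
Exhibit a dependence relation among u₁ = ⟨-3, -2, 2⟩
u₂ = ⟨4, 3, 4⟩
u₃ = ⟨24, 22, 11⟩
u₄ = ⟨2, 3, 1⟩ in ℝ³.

Write the vectors as columns of a matrix and find a nonzero vector in its null space.
A generator of the null space is (2, -3, 1, -3).

2u₁ - 3u₂ + u₃ - 3u₄ = 0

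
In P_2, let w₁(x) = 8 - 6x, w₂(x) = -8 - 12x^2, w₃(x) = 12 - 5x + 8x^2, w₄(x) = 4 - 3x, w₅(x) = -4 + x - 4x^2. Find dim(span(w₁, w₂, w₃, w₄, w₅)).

Use coordinates relative to {1, x, x^2}.
Row-reduce the 5×3 matrix with these as rows.
Exactly 2 pivots survive; hence the rank is 2.
(With 5 elements in a 3-dimensional space the rank is at most 3.)

dim = 2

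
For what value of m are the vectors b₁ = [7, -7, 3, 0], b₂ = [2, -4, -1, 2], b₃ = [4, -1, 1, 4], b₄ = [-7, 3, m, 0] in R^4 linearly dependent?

m = -33/7

The set is linearly dependent precisely when det[b₁; b₂; b₃; b₄] = 0.
The determinant works out to 98*m + 462.
This vanishes exactly when m = -33/7.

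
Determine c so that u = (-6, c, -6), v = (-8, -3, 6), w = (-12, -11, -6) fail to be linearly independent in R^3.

c = -34/5

Place the vectors as rows of a 3×3 matrix; dependence ⇔ determinant zero.
Expanding, det = -120*c - 816.
Solving -120*c - 816 = 0 yields c = -34/5.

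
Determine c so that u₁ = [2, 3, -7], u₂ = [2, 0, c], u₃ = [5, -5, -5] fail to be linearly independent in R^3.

c = -4

The set is linearly dependent precisely when det[u₁; u₂; u₃] = 0.
Cofactor expansion gives det = 25*c + 100.
Setting this to zero gives c = -4.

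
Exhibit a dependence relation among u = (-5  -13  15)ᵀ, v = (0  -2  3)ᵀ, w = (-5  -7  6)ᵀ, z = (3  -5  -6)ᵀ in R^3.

Row-reduce the matrix with u, v, w, z as columns; the null space gives the coefficients.
A generator of the null space is (1, -3, -1, 0).

u - 3v - w = 0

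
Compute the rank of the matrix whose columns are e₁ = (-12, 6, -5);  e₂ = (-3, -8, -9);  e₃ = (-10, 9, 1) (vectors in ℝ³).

Row-reduce the 3×3 matrix with these as rows.
Exactly 3 pivots survive; hence the rank is 3.

rank 3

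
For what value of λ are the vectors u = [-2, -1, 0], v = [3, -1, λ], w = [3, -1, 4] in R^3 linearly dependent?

λ = 4

The vectors are dependent exactly when the determinant of the matrix with rows u, v, w vanishes.
Cofactor expansion gives det = 20 - 5*λ.
This vanishes exactly when λ = 4.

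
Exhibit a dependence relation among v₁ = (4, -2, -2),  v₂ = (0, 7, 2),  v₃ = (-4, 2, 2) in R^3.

v₁ + v₃ = 0

Write the vectors as columns of a matrix and find a nonzero vector in its null space.
One solution (up to scaling) is (1, 0, 1).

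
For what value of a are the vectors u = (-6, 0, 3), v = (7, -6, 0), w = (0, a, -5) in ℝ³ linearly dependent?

a = 60/7

Place the vectors as rows of a 3×3 matrix; dependence ⇔ determinant zero.
The determinant works out to 21*a - 180.
Solving 21*a - 180 = 0 yields a = 60/7.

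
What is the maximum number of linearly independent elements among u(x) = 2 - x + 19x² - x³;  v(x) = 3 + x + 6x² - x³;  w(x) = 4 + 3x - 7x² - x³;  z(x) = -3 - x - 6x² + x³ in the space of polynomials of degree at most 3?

2

Pass to coordinate vectors with respect to the basis {1, x, …, x³}.
Form the matrix with u, v, w, z as columns and reduce.
Exactly 2 pivots survive; hence the rank is 2.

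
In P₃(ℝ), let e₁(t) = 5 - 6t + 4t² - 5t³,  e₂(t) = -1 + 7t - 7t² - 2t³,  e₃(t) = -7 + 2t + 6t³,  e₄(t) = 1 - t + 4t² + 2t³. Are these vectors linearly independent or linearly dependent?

Take coordinates with respect to the standard basis {1, t, …, t³}.
Place the vectors as rows of a 4×4 matrix and reduce to echelon form.
The reduction yields 4 nonzero rows, so the rank is 4.
Since rank = 4 (the number of vectors), the set is linearly independent.

linearly independent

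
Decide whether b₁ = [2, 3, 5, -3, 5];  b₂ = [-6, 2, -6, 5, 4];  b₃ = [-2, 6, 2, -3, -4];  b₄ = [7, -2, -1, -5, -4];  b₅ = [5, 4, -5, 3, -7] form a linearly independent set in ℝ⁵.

linearly independent

The matrix [b₁|b₂|b₃|b₄|b₅] has determinant 26824.
A nonzero determinant means the columns are linearly independent.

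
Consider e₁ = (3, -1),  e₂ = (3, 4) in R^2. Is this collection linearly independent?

The matrix [e₁|e₂] has determinant 15.
A nonzero determinant means the columns are linearly independent.

linearly independent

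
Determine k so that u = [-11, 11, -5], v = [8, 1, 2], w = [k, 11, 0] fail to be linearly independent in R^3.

Place the vectors as rows of a 3×3 matrix; dependence ⇔ determinant zero.
Expanding, det = 27*k - 198.
Setting this to zero gives k = 22/3.

k = 22/3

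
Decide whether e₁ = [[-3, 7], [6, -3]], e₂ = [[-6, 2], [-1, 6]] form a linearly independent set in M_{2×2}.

Write each element as a coordinate vector in ℝ⁴ using {E₁₁, E₁₂, E₂₁, E₂₂}.
Row-reduce the matrix whose columns are e₁, e₂.
The reduction yields 2 nonzero rows, so the rank is 2.
Since rank = 2 (the number of vectors), the set is linearly independent.

linearly independent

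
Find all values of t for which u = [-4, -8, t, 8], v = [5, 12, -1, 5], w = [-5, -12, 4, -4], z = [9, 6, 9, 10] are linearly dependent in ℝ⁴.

The vectors are dependent exactly when the determinant of the matrix with rows u, v, w, z vanishes.
Cofactor expansion gives det = 78*t - 2808.
This vanishes exactly when t = 36.

t = 36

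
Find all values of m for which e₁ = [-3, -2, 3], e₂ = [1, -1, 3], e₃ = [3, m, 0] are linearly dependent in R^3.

m = 3/4

Place the vectors as rows of a 3×3 matrix; dependence ⇔ determinant zero.
The determinant works out to 12*m - 9.
Solving 12*m - 9 = 0 yields m = 3/4.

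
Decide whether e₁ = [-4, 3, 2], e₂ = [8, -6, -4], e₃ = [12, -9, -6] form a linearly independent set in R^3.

linearly dependent

One vector is a scalar multiple of another, so the set is dependent.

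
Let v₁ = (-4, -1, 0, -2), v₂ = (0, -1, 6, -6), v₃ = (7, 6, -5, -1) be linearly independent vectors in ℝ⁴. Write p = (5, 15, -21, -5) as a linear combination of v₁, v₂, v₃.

p = 4v₁ - v₂ + 3v₃

Write p = a₁v₁ + … + a₃v₃ and equate components.
Back-substitution yields (a₁, a₂, a₃) = (4, -1, 3).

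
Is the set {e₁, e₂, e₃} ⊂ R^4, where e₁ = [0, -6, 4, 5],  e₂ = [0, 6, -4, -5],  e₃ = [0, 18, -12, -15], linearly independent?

Place the vectors as rows of a 3×4 matrix and reduce to echelon form.
The reduction yields 1 nonzero row, so the rank is 1.
Since rank 1 < 3, the set is linearly dependent.
Indeed e₁ + e₂ = 0.

linearly dependent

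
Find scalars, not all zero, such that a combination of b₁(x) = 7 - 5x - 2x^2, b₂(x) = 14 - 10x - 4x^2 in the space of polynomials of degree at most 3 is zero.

2b₁ - b₂ = 0

Write each element as a vector in ℝ⁴ using {1, x, …, x^3}.
Row-reduce the matrix with b₁, b₂ as columns; the null space gives the coefficients.
One solution (up to scaling) is (2, -1).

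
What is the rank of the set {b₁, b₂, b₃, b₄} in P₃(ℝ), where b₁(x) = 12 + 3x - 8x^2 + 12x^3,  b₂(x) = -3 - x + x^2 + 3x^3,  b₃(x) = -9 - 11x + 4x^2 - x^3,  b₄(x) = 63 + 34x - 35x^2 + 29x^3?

3

Represent each element by its coordinate vector in ℝ⁴.
Form the matrix with b₁, b₂, b₃, b₄ as columns and reduce.
Reduction leaves 3 leading entries, giving rank 3.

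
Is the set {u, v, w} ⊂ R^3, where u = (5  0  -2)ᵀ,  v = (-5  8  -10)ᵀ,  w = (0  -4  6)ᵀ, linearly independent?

The matrix [u|v|w] has determinant 0.
A zero determinant means the columns are linearly dependent.

linearly dependent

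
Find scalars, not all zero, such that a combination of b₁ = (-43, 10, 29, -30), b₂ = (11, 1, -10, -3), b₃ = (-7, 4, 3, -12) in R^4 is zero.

Write the vectors as columns of a matrix and find a nonzero vector in its null space.
The free variable yields coefficients (1, 2, -3) (any nonzero multiple also works).

b₁ + 2b₂ - 3b₃ = 0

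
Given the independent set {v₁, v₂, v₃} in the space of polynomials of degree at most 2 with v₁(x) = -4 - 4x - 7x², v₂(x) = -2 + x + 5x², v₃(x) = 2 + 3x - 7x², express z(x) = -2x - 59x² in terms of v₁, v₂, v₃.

z = 3v₁ - 2v₂ + 4v₃

Work in coordinates with respect to the standard basis {1, x, x²}.
Since v₁, v₂, v₃ are independent, the coefficients expressing z are uniquely determined by a linear system.
Back-substitution yields (α₁, α₂, α₃) = (3, -2, 4).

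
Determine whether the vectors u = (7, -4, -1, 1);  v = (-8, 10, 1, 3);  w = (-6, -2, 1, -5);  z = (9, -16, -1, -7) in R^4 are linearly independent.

Place the vectors as rows of a 4×4 matrix and reduce to echelon form.
The reduction yields 2 nonzero rows, so the rank is 2.
Since rank 2 < 4, the set is linearly dependent.
Indeed 2u + v + w = 0.

linearly dependent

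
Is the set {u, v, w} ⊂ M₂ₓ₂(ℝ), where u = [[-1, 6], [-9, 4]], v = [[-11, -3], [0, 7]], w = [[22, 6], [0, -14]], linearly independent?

linearly dependent

Take coordinates with respect to the standard basis {E₁₁, E₁₂, E₂₁, E₂₂}.
One vector is a scalar multiple of another, so the set is dependent.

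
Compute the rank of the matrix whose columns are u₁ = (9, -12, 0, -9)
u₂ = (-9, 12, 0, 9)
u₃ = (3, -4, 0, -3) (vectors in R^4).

1

Apply Gaussian elimination to the matrix whose rows are u₁, u₂, u₃.
There is 1 pivot column, so rank = 1.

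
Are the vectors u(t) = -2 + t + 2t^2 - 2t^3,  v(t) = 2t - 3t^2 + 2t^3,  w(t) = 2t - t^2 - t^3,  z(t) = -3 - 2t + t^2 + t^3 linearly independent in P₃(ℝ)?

linearly independent

Take coordinates with respect to the standard basis {1, t, …, t^3}.
Form the 4×4 matrix with these as columns; its determinant is 27.
A nonzero determinant means the columns are linearly independent.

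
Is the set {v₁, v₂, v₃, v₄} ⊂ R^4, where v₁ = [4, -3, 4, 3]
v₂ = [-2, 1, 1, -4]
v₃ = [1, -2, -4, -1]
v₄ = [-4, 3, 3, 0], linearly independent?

Form the 4×4 matrix with these as columns; its determinant is 138.
A nonzero determinant means the columns are linearly independent.

linearly independent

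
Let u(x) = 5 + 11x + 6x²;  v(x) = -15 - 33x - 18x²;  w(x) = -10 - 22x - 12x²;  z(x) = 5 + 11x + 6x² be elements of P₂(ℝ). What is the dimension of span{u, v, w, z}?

Represent each element by its coordinate vector in ℝ³.
Apply Gaussian elimination to the matrix whose rows are u, v, w, z.
There is 1 pivot column, so rank = 1.
(With 4 elements in a 3-dimensional space the rank is at most 3.)

1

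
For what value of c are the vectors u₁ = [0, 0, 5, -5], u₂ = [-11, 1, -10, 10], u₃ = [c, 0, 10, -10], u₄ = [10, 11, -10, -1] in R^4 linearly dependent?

c = 0

Dependence holds iff the 4×4 matrix [u₁ u₂ u₃ u₄] is singular.
Cofactor expansion gives det = 55*c.
Solving 55*c = 0 yields c = 0.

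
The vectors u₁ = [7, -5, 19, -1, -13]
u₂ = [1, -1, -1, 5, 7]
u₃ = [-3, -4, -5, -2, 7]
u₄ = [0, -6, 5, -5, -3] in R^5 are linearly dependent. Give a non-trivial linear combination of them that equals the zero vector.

Solve the homogeneous system with u₁, u₂, u₃, u₄ as columns by row-reducing the coefficient matrix.
One solution (up to scaling) is (1, -1, 2, -2).

u₁ - u₂ + 2u₃ - 2u₄ = 0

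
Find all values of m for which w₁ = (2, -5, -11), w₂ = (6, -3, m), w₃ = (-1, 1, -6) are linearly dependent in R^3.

Dependence holds iff the 3×3 matrix [w₁ w₂ w₃] is singular.
Expanding, det = 3*m - 177.
This vanishes exactly when m = 59.

m = 59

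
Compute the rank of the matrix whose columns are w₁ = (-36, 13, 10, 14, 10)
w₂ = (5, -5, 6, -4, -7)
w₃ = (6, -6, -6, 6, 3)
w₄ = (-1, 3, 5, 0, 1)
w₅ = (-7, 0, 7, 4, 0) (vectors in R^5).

4

Row-reduce the 5×5 matrix with these as rows.
The echelon form has 4 nonzero rows, so the rank is 4.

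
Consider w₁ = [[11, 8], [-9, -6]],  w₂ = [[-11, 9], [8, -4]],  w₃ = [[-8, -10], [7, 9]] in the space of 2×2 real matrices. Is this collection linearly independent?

Write each element as a coordinate vector in ℝ⁴ using {E₁₁, E₁₂, E₂₁, E₂₂}.
Row-reduce the matrix whose columns are w₁, w₂, w₃.
The reduction yields 3 nonzero rows, so the rank is 3.
Since rank = 3 (the number of vectors), the set is linearly independent.

linearly independent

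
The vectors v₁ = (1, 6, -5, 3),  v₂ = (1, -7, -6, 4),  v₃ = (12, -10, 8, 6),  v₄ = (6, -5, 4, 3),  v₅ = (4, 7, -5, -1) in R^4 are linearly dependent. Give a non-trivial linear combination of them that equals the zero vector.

Row-reduce the matrix with v₁, v₂, v₃, v₄, v₅ as columns; the null space gives the coefficients.
One solution (up to scaling) is (0, 0, 1, -2, 0).

v₃ - 2v₄ = 0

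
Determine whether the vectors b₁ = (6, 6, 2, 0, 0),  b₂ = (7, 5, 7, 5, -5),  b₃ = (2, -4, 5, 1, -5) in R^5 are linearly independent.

linearly independent

Row-reduce the matrix whose columns are b₁, b₂, b₃.
The reduction yields 3 nonzero rows, so the rank is 3.
Since rank = 3 (the number of vectors), the set is linearly independent.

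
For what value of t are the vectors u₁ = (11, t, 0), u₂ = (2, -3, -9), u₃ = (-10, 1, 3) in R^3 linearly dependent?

t = 0

Dependence holds iff the 3×3 matrix [u₁ u₂ u₃] is singular.
The determinant works out to 84*t.
This vanishes exactly when t = 0.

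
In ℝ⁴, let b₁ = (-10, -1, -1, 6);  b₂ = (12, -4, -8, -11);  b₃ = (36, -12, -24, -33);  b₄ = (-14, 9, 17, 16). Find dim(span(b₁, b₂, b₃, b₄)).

Apply Gaussian elimination to the matrix whose rows are b₁, b₂, b₃, b₄.
The echelon form has 2 nonzero rows, so the rank is 2.

2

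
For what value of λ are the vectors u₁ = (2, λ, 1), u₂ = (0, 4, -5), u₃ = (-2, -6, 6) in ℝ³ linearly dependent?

λ = 2/5

The vectors are dependent exactly when the determinant of the matrix with rows u₁, u₂, u₃ vanishes.
Expanding, det = 10*λ - 4.
This vanishes exactly when λ = 2/5.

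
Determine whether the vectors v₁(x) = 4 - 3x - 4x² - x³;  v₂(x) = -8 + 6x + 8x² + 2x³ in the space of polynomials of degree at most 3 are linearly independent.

linearly dependent

Write each element as a coordinate vector in ℝ⁴ using {1, x, …, x³}.
Place the vectors as rows of a 2×4 matrix and reduce to echelon form.
The reduction yields 1 nonzero row, so the rank is 1.
Since rank 1 < 2, the set is linearly dependent.
Indeed 2v₁ + v₂ = 0.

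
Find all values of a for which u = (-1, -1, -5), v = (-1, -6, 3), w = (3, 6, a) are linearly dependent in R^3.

The set is linearly dependent precisely when det[u; v; w] = 0.
Cofactor expansion gives det = 5*a - 51.
This vanishes exactly when a = 51/5.

a = 51/5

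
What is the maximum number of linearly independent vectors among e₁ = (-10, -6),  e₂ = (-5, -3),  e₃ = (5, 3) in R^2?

Form the matrix with e₁, e₂, e₃ as columns and reduce.
The echelon form has 1 nonzero row, so the rank is 1.
(With 3 elements in a 2-dimensional space the rank is at most 2.)

1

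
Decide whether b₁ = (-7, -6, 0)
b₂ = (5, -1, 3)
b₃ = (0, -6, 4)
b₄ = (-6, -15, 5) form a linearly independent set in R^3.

linearly dependent

There are 4 vectors in a 3-dimensional space, so they cannot be linearly independent.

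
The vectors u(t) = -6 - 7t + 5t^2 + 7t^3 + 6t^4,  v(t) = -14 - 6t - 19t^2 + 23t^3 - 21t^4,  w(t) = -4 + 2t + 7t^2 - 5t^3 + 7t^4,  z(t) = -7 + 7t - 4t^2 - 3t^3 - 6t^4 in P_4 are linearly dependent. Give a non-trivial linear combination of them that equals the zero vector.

2u - v - 3w + 2z = 0

Pass to coordinate vectors relative to the basis {1, t, …, t^4}.
Write the vectors as columns of a matrix and find a nonzero vector in its null space.
One solution (up to scaling) is (2, -1, -3, 2).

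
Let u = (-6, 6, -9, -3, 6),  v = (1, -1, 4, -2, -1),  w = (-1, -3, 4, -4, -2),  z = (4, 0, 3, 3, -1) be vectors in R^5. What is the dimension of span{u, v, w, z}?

Form the matrix with u, v, w, z as columns and reduce.
Reduction leaves 3 leading entries, giving rank 3.

dim = 3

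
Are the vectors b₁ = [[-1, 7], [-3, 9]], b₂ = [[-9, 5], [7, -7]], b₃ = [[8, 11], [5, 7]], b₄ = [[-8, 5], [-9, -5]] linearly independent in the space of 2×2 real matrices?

Take coordinates with respect to the standard basis {E₁₁, E₁₂, E₂₁, E₂₂}.
Row-reduce the matrix whose columns are b₁, b₂, b₃, b₄.
The reduction yields 4 nonzero rows, so the rank is 4.
Since rank = 4 (the number of vectors), the set is linearly independent.

linearly independent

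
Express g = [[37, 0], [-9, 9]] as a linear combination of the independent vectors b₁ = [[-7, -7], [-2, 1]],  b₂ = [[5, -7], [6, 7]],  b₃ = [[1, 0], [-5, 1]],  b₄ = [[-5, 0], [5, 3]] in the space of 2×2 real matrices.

Work in coordinates with respect to the standard basis {E₁₁, E₁₂, E₂₁, E₂₂}.
Solve the system with b₁, b₂, b₃, b₄ as columns and g as the right-hand side.
Back-substitution yields (α₁, …, α₄) = (-2, 2, 3, -2).

g = -2b₁ + 2b₂ + 3b₃ - 2b₄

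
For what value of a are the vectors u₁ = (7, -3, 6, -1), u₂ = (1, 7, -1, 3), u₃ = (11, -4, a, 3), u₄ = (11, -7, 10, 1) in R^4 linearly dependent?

a = 37/4

The vectors are dependent exactly when the determinant of the matrix with rows u₁, u₂, u₃, u₄ vanishes.
Expanding, det = 184*a - 1702.
This vanishes exactly when a = 37/4.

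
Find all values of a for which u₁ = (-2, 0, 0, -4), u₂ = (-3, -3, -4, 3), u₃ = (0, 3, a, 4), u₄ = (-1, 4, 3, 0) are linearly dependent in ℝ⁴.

a = 11/6

The set is linearly dependent precisely when det[u₁; u₂; u₃; u₄] = 0.
Cofactor expansion gives det = 84*a - 154.
Solving 84*a - 154 = 0 yields a = 11/6.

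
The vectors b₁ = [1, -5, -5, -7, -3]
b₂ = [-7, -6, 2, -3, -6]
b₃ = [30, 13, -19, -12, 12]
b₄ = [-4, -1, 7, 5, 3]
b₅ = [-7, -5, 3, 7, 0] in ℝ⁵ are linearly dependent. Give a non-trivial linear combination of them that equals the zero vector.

Set up α₁b₁ + … + α₅b₅ = 0 and solve the homogeneous system.
One solution (up to scaling) is (2, -3, -1, 0, -1).

2b₁ - 3b₂ - b₃ - b₅ = 0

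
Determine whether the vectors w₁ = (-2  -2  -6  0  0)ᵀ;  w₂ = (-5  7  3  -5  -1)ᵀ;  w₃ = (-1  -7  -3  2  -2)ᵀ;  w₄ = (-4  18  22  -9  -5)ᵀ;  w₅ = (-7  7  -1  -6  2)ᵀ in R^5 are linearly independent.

The matrix [w₁|w₂|w₃|w₄|w₅] has determinant 0.
A zero determinant means the columns are linearly dependent.
Indeed 2w₁ - 3w₂ + w₄ + w₅ = 0.

linearly dependent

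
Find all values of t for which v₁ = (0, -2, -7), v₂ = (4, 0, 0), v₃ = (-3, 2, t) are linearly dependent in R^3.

Dependence holds iff the 3×3 matrix [v₁ v₂ v₃] is singular.
Cofactor expansion gives det = 8*t - 56.
Setting this to zero gives t = 7.

t = 7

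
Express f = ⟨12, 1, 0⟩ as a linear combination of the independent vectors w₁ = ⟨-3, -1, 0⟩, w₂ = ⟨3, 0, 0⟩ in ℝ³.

Solve the system with w₁, w₂ as columns and f as the right-hand side.
Back-substitution yields (α₁, α₂) = (-1, 3).

f = -w₁ + 3w₂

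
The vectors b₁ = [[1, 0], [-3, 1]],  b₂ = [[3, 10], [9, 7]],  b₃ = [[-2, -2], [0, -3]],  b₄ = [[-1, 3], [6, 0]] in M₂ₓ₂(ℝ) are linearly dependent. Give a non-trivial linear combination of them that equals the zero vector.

Pass to coordinate vectors relative to the basis {E₁₁, E₁₂, E₂₁, E₂₂}.
Solve the homogeneous system with b₁, b₂, b₃, b₄ as columns by row-reducing the coefficient matrix.
A generator of the null space is (1, -1, -2, 2).

b₁ - b₂ - 2b₃ + 2b₄ = 0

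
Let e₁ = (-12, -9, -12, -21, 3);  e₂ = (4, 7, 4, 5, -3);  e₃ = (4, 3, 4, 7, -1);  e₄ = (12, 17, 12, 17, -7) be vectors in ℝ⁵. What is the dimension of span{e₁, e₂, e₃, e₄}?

Put the 5×4 matrix [e₁|e₂|e₃|e₄] into echelon form.
Exactly 2 pivots survive; hence the rank is 2.

2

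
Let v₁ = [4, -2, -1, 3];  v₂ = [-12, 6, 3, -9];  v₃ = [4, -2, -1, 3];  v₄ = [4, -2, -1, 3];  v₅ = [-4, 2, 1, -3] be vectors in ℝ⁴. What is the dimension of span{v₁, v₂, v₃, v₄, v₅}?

Form the matrix with v₁, v₂, v₃, v₄, v₅ as columns and reduce.
Reduction leaves 1 leading entry, giving rank 1.
(With 5 elements in a 4-dimensional space the rank is at most 4.)

1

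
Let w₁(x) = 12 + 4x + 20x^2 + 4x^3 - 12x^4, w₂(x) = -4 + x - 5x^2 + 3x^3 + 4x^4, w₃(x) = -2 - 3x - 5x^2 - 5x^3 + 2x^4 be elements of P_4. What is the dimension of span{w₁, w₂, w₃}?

dim = 2

Represent each element by its coordinate vector in ℝ⁵.
Form the matrix with w₁, w₂, w₃ as columns and reduce.
Reduction leaves 2 leading entries, giving rank 2.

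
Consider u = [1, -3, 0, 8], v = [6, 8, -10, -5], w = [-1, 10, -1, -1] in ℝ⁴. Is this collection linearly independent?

linearly independent

Row-reduce the matrix whose columns are u, v, w.
The reduction yields 3 nonzero rows, so the rank is 3.
Since rank = 3 (the number of vectors), the set is linearly independent.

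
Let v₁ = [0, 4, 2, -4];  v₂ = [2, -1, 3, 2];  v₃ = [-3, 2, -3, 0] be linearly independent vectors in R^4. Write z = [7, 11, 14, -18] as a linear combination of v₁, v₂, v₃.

Set up the augmented matrix [v₁ | v₂ | v₃ | z] and row-reduce.
The system has the unique solution (c₁, c₂, c₃) = (4, -1, -3).

z = 4v₁ - v₂ - 3v₃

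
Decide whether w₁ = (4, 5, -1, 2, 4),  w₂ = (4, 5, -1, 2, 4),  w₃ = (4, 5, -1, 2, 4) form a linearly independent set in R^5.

Place the vectors as rows of a 3×5 matrix and reduce to echelon form.
The reduction yields 1 nonzero row, so the rank is 1.
Since rank 1 < 3, the set is linearly dependent.
Indeed w₁ - w₂ = 0.

linearly dependent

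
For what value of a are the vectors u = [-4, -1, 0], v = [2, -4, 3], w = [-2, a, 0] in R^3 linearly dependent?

The vectors are dependent exactly when the determinant of the matrix with rows u, v, w vanishes.
The determinant works out to 12*a + 6.
This vanishes exactly when a = -1/2.

a = -1/2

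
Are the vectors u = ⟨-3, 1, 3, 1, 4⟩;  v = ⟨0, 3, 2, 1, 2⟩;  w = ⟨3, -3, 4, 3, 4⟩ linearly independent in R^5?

Row-reduce the matrix whose columns are u, v, w.
The reduction yields 3 nonzero rows, so the rank is 3.
Since rank = 3 (the number of vectors), the set is linearly independent.

linearly independent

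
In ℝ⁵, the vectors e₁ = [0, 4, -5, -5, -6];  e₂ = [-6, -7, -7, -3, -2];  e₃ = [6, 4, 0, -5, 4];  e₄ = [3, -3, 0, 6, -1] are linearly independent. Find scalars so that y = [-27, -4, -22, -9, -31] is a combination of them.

Solve the system with e₁, e₂, e₃, e₄ as columns and y as the right-hand side.
The system has the unique solution (a₁, …, a₄) = (3, 1, -3, -1).

y = 3e₁ + e₂ - 3e₃ - e₄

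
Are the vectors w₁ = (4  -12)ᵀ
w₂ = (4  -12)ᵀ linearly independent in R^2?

The matrix [w₁|w₂] has determinant 0.
A zero determinant means the columns are linearly dependent.
Indeed w₁ - w₂ = 0.

linearly dependent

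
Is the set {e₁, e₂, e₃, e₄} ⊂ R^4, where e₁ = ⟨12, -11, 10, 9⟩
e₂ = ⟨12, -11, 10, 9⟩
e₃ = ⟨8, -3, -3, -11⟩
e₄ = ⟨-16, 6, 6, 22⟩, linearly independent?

linearly dependent

Two of the vectors are equal, giving an immediate dependence.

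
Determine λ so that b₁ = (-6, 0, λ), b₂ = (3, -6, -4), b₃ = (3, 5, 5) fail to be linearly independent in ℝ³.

The set is linearly dependent precisely when det[b₁; b₂; b₃] = 0.
Expanding, det = 33*λ + 60.
Setting this to zero gives λ = -20/11.

λ = -20/11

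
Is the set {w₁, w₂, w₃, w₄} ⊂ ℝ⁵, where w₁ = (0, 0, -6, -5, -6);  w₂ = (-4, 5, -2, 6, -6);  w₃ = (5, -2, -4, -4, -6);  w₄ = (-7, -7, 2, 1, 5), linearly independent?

linearly independent

Place the vectors as rows of a 4×5 matrix and reduce to echelon form.
The reduction yields 4 nonzero rows, so the rank is 4.
Since rank = 4 (the number of vectors), the set is linearly independent.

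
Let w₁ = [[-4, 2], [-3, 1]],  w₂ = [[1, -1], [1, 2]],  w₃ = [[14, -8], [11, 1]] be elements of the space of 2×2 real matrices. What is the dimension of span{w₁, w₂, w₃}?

2

Represent each element by its coordinate vector in ℝ⁴.
Row-reduce the 3×4 matrix with these as rows.
Reduction leaves 2 leading entries, giving rank 2.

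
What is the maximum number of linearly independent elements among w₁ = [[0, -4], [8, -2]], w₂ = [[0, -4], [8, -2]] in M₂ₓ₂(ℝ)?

Pass to coordinate vectors with respect to the basis {E₁₁, E₁₂, E₂₁, E₂₂}.
Row-reduce the 2×4 matrix with these as rows.
Reduction leaves 1 leading entry, giving rank 1.

1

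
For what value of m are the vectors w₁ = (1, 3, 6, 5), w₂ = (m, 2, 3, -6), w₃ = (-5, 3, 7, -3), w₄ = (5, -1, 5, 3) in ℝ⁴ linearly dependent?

m = -48/7

Dependence holds iff the 4×4 matrix [w₁ w₂ w₃ w₄] is singular.
Cofactor expansion gives det = -182*m - 1248.
Solving -182*m - 1248 = 0 yields m = -48/7.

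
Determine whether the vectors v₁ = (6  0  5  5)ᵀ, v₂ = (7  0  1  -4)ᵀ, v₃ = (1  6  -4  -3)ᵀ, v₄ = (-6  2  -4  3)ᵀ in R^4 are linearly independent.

Form the 4×4 matrix with these as columns; its determinant is 690.
A nonzero determinant means the columns are linearly independent.

linearly independent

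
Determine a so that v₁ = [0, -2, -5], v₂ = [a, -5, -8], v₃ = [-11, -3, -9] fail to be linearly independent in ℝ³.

a = 33

The vectors are dependent exactly when the determinant of the matrix with rows v₁, v₂, v₃ vanishes.
Expanding, det = 99 - 3*a.
This vanishes exactly when a = 33.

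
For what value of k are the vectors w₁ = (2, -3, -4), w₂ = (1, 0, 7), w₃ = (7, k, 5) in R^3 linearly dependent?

k = -22/3

The set is linearly dependent precisely when det[w₁; w₂; w₃] = 0.
The determinant works out to -18*k - 132.
Setting this to zero gives k = -22/3.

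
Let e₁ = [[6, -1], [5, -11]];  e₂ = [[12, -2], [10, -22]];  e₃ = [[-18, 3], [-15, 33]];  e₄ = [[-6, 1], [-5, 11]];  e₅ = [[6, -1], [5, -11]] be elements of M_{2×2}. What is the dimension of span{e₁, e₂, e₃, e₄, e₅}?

Represent each element by its coordinate vector in ℝ⁴.
Apply Gaussian elimination to the matrix whose rows are e₁, e₂, e₃, e₄, e₅.
There is 1 pivot column, so rank = 1.
(With 5 elements in a 4-dimensional space the rank is at most 4.)

1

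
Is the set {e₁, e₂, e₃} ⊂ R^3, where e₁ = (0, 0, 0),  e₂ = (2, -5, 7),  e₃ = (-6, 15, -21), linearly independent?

One of the vectors is the zero vector, so the set is linearly dependent.

linearly dependent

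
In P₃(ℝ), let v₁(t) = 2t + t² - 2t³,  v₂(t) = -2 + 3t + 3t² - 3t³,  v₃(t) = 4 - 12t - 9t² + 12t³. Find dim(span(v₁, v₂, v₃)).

2

Represent each element by its coordinate vector in ℝ⁴.
Row-reduce the 3×4 matrix with these as rows.
Reduction leaves 2 leading entries, giving rank 2.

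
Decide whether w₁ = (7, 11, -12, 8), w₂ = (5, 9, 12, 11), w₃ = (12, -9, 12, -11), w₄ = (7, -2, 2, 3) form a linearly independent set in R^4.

The matrix [w₁|w₂|w₃|w₄] has determinant 28910.
A nonzero determinant means the columns are linearly independent.

linearly independent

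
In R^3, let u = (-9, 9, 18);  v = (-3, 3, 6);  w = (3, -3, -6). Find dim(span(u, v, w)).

1

Row-reduce the 3×3 matrix with these as rows.
Exactly 1 pivot survives; hence the rank is 1.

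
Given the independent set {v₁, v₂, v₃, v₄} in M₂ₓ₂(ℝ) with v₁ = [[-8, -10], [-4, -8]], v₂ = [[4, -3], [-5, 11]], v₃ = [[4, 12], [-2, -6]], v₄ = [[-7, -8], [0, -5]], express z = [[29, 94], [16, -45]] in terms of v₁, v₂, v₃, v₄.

Work in coordinates with respect to the standard basis {E₁₁, E₁₂, E₂₁, E₂₂}.
Set up the augmented matrix [v₁ | v₂ | v₃ | v₄ | z] and row-reduce.
Row-reducing the augmented matrix gives the unique coefficients (a₁, …, a₄) = (-1, -4, 4, -3).

z = -v₁ - 4v₂ + 4v₃ - 3v₄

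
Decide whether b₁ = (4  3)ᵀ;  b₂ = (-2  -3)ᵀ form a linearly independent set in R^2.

linearly independent

The matrix [b₁|b₂] has determinant -6.
A nonzero determinant means the columns are linearly independent.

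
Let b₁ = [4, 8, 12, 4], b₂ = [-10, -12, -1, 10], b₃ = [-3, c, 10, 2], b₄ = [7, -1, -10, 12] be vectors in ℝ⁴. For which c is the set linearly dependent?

Dependence holds iff the 4×4 matrix [b₁ b₂ b₃ b₄] is singular.
Expanding, det = 3740 - 3060*c.
Solving 3740 - 3060*c = 0 yields c = 11/9.

c = 11/9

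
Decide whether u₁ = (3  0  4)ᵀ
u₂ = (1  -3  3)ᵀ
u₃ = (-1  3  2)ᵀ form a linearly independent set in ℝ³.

The matrix [u₁|u₂|u₃] has determinant -45.
A nonzero determinant means the columns are linearly independent.

linearly independent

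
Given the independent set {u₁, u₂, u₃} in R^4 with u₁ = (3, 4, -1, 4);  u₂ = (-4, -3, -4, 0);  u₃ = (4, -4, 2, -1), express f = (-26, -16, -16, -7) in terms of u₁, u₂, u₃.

Since u₁, u₂, u₃ are independent, the coefficients expressing f are uniquely determined by a linear system.
Row-reducing the augmented matrix gives the unique coefficients (a₁, a₂, a₃) = (-2, 4, -1).

f = -2u₁ + 4u₂ - u₃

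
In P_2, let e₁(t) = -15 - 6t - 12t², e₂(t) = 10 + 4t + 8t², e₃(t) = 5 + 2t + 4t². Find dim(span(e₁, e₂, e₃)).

Use coordinates relative to {1, t, t²}.
Row-reduce the 3×3 matrix with these as rows.
Exactly 1 pivot survives; hence the rank is 1.

1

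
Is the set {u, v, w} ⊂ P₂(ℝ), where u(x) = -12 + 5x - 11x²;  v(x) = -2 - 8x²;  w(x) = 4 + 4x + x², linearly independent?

Take coordinates with respect to the standard basis {1, x, x²}.
Form the 3×3 matrix with these as columns; its determinant is -446.
A nonzero determinant means the columns are linearly independent.

linearly independent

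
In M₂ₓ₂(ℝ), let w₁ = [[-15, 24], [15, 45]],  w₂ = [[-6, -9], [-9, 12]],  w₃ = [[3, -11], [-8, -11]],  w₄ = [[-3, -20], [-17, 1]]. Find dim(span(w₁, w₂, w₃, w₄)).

Pass to coordinate vectors with respect to the basis {E₁₁, E₁₂, E₂₁, E₂₂}.
Put the 4×4 matrix [w₁|w₂|w₃|w₄] into echelon form.
Exactly 2 pivots survive; hence the rank is 2.

dim = 2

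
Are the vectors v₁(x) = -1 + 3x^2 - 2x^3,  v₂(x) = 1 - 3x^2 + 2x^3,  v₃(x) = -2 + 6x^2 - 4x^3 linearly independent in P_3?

Write each element as a coordinate vector in ℝ⁴ using {1, x, …, x^3}.
Row-reduce the matrix whose columns are v₁, v₂, v₃.
The reduction yields 1 nonzero row, so the rank is 1.
Since rank 1 < 3, the set is linearly dependent.

linearly dependent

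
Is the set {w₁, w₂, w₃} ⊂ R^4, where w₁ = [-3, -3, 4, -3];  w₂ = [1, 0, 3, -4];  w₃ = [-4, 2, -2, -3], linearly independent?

Row-reduce the matrix whose columns are w₁, w₂, w₃.
The reduction yields 3 nonzero rows, so the rank is 3.
Since rank = 3 (the number of vectors), the set is linearly independent.

linearly independent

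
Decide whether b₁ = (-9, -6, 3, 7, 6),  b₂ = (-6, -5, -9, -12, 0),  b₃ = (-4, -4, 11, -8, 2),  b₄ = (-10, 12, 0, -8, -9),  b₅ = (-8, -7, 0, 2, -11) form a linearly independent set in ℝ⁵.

linearly independent

Row-reduce the matrix whose columns are b₁, b₂, b₃, b₄, b₅.
The reduction yields 5 nonzero rows, so the rank is 5.
Since rank = 5 (the number of vectors), the set is linearly independent.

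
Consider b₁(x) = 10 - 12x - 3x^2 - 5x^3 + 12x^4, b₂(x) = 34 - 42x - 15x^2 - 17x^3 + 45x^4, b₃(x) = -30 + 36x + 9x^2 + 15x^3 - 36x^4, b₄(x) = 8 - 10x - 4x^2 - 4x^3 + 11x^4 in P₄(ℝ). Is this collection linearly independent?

Write each element as a coordinate vector in ℝ⁵ using {1, x, …, x^4}.
One vector is a scalar multiple of another, so the set is dependent.

linearly dependent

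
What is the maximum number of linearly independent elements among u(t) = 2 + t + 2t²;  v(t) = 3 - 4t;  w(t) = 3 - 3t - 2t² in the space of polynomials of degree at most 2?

3

Pass to coordinate vectors with respect to the basis {1, t, t²}.
Form the matrix with u, v, w as columns and reduce.
Reduction leaves 3 leading entries, giving rank 3.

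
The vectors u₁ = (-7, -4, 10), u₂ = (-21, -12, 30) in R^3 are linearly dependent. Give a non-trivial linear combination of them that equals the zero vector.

Solve the homogeneous system with u₁, u₂ as columns by row-reducing the coefficient matrix.
The free variable yields coefficients (3, -1) (any nonzero multiple also works).

3u₁ - u₂ = 0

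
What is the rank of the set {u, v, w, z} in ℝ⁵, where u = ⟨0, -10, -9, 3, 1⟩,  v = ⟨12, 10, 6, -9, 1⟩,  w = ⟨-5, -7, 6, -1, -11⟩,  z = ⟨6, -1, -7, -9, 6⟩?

Apply Gaussian elimination to the matrix whose rows are u, v, w, z.
Reduction leaves 4 leading entries, giving rank 4.

4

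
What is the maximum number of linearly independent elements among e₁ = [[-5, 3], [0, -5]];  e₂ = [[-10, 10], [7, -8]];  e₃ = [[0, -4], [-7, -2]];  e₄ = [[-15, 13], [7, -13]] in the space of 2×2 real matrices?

Use coordinates relative to {E₁₁, E₁₂, E₂₁, E₂₂}.
Form the matrix with e₁, e₂, e₃, e₄ as columns and reduce.
There are 2 pivot columns, so rank = 2.

2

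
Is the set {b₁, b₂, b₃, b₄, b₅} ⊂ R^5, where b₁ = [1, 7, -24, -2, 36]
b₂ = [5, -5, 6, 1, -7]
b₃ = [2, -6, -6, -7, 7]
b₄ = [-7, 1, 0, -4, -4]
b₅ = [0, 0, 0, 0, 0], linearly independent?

One of the vectors is the zero vector, so the set is linearly dependent.

linearly dependent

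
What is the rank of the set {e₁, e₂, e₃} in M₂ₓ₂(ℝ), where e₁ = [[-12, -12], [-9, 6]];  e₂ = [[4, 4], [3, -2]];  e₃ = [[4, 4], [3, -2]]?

Pass to coordinate vectors with respect to the basis {E₁₁, E₁₂, E₂₁, E₂₂}.
Put the 4×3 matrix [e₁|e₂|e₃] into echelon form.
Exactly 1 pivot survives; hence the rank is 1.

1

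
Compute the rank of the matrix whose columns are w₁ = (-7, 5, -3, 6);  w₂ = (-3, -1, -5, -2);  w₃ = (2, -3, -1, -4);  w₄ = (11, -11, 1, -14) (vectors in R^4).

Row-reduce the 4×4 matrix with these as rows.
Reduction leaves 2 leading entries, giving rank 2.

rank 2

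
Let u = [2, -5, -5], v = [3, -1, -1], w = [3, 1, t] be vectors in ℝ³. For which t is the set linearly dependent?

Place the vectors as rows of a 3×3 matrix; dependence ⇔ determinant zero.
Cofactor expansion gives det = 13*t - 13.
Solving 13*t - 13 = 0 yields t = 1.

t = 1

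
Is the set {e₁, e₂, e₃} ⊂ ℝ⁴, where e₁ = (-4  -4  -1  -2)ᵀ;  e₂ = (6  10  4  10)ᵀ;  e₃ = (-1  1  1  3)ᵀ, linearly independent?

linearly dependent

Place the vectors as rows of a 3×4 matrix and reduce to echelon form.
The reduction yields 2 nonzero rows, so the rank is 2.
Since rank 2 < 3, the set is linearly dependent.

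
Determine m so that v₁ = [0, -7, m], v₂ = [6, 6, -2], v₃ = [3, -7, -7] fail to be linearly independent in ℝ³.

m = -21/5

Place the vectors as rows of a 3×3 matrix; dependence ⇔ determinant zero.
Cofactor expansion gives det = -60*m - 252.
Setting this to zero gives m = -21/5.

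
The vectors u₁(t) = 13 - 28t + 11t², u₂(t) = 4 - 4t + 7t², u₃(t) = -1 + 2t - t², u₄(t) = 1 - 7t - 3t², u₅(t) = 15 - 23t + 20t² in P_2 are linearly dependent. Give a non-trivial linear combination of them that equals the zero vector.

Take coordinates with respect to {1, t, t²}.
Solve the homogeneous system with u₁, u₂, u₃, u₄, u₅ as columns by row-reducing the coefficient matrix.
One solution (up to scaling) is (1, -2, 3, -2, 0).

u₁ - 2u₂ + 3u₃ - 2u₄ = 0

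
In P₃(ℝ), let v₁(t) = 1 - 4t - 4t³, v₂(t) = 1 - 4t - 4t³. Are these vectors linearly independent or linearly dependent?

Take coordinates with respect to the standard basis {1, t, …, t³}.
Place the vectors as rows of a 2×4 matrix and reduce to echelon form.
The reduction yields 1 nonzero row, so the rank is 1.
Since rank 1 < 2, the set is linearly dependent.

linearly dependent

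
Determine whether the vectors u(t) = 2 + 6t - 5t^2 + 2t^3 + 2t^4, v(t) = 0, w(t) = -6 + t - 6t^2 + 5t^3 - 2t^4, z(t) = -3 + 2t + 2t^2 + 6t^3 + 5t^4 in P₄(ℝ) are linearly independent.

Write each element as a coordinate vector in ℝ⁵ using {1, t, …, t^4}.
One of the vectors is the zero vector, so the set is linearly dependent.

linearly dependent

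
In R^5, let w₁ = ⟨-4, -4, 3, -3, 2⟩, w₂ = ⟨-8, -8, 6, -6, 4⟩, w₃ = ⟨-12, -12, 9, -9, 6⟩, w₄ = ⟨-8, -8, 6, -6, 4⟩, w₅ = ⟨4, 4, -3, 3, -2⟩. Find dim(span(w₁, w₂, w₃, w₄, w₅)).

1

Row-reduce the 5×5 matrix with these as rows.
Reduction leaves 1 leading entry, giving rank 1.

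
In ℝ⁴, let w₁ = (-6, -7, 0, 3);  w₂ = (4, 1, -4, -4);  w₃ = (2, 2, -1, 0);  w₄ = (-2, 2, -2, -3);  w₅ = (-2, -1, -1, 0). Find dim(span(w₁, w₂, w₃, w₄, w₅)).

Put the 4×5 matrix [w₁|w₂|w₃|w₄|w₅] into echelon form.
Exactly 4 pivots survive; hence the rank is 4.
(With 5 elements in a 4-dimensional space the rank is at most 4.)

4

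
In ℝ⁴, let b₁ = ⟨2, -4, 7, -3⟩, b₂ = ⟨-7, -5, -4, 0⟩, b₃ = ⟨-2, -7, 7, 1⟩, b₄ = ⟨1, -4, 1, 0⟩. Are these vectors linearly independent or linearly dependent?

Row-reduce the matrix whose columns are b₁, b₂, b₃, b₄.
The reduction yields 4 nonzero rows, so the rank is 4.
Since rank = 4 (the number of vectors), the set is linearly independent.

linearly independent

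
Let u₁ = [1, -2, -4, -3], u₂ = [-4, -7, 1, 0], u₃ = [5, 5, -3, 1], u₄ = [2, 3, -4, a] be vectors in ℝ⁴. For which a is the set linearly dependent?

a = -32/5

The vectors are dependent exactly when the determinant of the matrix with rows u₁, u₂, u₃, u₄ vanishes.
Cofactor expansion gives det = -30*a - 192.
This vanishes exactly when a = -32/5.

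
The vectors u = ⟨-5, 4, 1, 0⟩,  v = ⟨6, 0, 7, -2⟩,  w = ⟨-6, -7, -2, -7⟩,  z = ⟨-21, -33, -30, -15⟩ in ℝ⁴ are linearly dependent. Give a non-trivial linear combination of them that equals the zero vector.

Row-reduce the matrix with u, v, w, z as columns; the null space gives the coefficients.
The free variable yields coefficients (3, 3, -3, 1) (any nonzero multiple also works).

3u + 3v - 3w + z = 0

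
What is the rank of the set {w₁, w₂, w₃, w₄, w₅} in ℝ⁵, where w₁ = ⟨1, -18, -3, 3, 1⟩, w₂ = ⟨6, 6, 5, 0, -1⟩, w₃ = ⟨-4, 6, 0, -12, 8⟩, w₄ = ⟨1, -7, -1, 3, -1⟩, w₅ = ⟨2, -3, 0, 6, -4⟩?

Row-reduce the 5×5 matrix with these as rows.
Reduction leaves 3 leading entries, giving rank 3.

rank 3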